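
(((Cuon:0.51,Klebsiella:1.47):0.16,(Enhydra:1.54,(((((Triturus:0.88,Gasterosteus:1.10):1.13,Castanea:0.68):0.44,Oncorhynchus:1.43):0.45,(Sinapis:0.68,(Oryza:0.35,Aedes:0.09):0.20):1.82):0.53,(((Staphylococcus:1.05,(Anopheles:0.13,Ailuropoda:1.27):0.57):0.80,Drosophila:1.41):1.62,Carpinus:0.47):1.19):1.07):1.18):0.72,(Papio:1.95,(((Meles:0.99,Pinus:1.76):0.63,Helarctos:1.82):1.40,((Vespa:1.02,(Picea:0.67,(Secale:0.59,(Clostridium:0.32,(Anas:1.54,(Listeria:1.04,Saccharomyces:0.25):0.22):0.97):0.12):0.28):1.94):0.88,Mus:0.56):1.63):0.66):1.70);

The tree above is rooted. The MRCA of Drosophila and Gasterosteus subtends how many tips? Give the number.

The MRCA of Drosophila and Gasterosteus is the node subtending (((((Triturus,Gasterosteus),Castanea),Oncorhynchus),(Sinapis,(Oryza,Aedes))),(((Staphylococcus,(Anopheles,Ailuropoda)),Drosophila),Carpinus)).
That clade contains 12 terminal taxa: Aedes, Ailuropoda, Anopheles, Carpinus, Castanea, Drosophila, Gasterosteus, Oncorhynchus, Oryza, Sinapis, Staphylococcus, Triturus.

12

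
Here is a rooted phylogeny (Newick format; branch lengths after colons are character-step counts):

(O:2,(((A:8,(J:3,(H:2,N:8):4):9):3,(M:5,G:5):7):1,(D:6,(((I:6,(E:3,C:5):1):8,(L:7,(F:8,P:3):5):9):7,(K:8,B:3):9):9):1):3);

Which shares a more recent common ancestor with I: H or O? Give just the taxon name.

H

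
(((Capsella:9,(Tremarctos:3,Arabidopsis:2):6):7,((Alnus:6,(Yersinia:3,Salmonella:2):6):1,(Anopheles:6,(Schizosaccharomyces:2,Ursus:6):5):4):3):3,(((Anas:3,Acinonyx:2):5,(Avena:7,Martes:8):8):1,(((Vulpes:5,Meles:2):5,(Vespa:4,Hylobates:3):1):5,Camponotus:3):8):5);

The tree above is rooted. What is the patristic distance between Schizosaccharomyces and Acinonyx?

The path runs Schizosaccharomyces → … → MRCA → … → Acinonyx; the MRCA is the root of the tree.
Branch lengths along that path: 2 + 5 + 4 + 3 + 3 + 5 + 1 + 5 + 2 = 30.

30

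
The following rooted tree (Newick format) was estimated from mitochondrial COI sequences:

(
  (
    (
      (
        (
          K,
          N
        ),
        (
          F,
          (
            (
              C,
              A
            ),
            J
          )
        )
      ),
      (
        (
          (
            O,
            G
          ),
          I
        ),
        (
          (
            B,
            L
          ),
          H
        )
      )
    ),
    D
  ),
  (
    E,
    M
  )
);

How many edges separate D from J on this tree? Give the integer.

6

The MRCA of D and J is the node subtending ((((K,N),(F,((C,A),J))),(((O,G),I),((B,L),H))),D).
From D up to that node: 1 branch. From J up to the same node: 5 branches. Total: 1 + 5 = 6.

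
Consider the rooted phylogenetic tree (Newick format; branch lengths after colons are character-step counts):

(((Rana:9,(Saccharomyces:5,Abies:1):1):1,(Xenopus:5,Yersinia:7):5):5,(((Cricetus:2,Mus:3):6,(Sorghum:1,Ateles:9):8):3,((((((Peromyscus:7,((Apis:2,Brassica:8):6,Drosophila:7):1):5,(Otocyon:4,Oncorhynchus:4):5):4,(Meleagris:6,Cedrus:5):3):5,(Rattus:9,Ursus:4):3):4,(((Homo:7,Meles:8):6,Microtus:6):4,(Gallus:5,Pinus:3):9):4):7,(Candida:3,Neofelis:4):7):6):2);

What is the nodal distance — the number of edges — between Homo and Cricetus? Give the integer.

9

The MRCA of Homo and Cricetus is the node subtending (((Cricetus,Mus),(Sorghum,Ateles)),((((((Peromyscus,((Apis,Brassica),Drosophila)),(Otocyon,Oncorhynchus)),(Meleagris,Cedrus)),(Rattus,Ursus)),(((Homo,Meles),Microtus),(Gallus,Pinus))),(Candida,Neofelis))).
From Homo up to that node: 6 branches. From Cricetus up to the same node: 3 branches. Total: 6 + 3 = 9.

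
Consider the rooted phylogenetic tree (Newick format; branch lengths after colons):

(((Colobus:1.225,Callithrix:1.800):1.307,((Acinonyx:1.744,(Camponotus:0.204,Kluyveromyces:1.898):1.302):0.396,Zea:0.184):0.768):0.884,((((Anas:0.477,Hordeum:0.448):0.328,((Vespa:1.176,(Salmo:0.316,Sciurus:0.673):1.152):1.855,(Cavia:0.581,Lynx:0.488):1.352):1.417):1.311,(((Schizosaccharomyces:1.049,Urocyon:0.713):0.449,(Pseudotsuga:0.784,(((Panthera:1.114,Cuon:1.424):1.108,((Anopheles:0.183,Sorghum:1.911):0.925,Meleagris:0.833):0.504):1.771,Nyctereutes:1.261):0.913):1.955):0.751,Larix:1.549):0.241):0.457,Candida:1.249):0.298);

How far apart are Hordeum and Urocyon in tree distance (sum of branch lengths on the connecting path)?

The path runs Hordeum → … → MRCA → … → Urocyon; the MRCA is the node subtending (((Anas,Hordeum),((Vespa,(Salmo,Sciurus)),(Cavia,Lynx))),(((Schizosaccharomyces,Urocyon),(Pseudotsuga,(((Panthera,Cuon),((Anopheles,Sorghum),Meleagris)),Nyctereutes))),Larix)).
Branch lengths along that path: 0.448 + 0.328 + 1.311 + 0.241 + 0.751 + 0.449 + 0.713 = 4.241.

4.241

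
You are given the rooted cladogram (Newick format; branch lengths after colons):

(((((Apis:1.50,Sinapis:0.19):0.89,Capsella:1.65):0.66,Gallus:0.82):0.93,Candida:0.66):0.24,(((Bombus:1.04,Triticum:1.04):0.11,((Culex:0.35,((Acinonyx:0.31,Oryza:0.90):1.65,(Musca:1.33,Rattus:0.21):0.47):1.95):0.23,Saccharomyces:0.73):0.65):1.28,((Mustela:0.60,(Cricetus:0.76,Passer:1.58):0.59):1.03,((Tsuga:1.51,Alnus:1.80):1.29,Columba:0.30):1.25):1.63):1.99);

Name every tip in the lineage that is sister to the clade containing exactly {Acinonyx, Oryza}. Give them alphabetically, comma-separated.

Musca, Rattus

The clade containing exactly {Acinonyx, Oryza} attaches to the tree at the node subtending ((Acinonyx,Oryza),(Musca,Rattus)).
The other lineage descending from that same node — the sister group — is (Musca,Rattus); its 2 tips in alphabetical order are the answer.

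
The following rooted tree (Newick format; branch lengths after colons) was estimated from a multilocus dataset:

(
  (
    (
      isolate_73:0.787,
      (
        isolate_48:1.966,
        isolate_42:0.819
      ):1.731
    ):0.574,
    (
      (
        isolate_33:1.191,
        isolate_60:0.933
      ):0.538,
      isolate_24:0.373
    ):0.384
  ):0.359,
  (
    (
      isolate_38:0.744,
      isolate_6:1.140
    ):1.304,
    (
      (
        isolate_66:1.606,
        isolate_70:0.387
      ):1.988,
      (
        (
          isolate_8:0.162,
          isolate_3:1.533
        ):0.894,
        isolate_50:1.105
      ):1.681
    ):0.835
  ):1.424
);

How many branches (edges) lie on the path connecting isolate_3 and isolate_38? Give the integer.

6

The MRCA of isolate_3 and isolate_38 is the node subtending ((isolate_38,isolate_6),((isolate_66,isolate_70),((isolate_8,isolate_3),isolate_50))).
From isolate_3 up to that node: 4 branches. From isolate_38 up to the same node: 2 branches. Total: 4 + 2 = 6.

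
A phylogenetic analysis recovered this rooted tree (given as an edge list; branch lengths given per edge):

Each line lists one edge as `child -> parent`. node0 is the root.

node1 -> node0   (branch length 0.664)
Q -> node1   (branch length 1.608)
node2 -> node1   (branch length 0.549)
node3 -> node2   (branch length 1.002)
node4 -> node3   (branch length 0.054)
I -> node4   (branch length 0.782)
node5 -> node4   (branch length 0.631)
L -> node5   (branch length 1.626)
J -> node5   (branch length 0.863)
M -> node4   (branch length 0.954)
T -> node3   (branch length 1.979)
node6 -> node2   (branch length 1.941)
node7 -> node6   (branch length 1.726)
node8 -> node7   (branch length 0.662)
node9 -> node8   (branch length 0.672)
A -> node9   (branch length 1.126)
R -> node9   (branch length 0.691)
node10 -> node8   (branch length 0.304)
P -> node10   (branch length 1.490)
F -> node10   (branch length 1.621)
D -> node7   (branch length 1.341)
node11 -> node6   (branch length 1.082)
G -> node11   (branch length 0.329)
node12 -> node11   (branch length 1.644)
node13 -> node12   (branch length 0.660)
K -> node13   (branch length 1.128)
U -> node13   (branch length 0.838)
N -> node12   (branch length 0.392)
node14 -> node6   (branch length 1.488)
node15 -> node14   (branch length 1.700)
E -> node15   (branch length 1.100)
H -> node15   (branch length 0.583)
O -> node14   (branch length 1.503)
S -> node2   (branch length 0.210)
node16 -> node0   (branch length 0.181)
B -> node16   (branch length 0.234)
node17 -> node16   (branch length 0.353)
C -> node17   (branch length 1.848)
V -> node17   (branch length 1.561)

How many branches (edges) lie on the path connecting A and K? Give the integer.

8

The MRCA of A and K is the node subtending ((((A,R),(P,F)),D),(G,((K,U),N)),((E,H),O)).
From A up to that node: 4 branches. From K up to the same node: 4 branches. Total: 4 + 4 = 8.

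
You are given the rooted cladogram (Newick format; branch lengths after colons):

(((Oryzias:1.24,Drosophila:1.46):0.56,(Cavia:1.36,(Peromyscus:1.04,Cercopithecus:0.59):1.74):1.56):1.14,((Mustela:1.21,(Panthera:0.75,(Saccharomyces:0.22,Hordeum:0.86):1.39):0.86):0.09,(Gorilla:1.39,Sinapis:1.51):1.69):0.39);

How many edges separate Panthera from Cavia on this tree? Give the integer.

7

The MRCA of Panthera and Cavia is the root of the tree.
From Panthera up to that node: 4 branches. From Cavia up to the same node: 3 branches. Total: 4 + 3 = 7.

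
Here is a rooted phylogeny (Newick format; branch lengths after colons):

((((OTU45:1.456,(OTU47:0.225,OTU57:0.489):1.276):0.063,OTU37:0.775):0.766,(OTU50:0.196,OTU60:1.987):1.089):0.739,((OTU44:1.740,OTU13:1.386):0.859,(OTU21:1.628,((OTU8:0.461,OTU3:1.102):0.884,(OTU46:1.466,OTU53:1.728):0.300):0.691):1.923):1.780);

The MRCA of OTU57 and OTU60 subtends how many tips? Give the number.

The MRCA of OTU57 and OTU60 is the node subtending (((OTU45,(OTU47,OTU57)),OTU37),(OTU50,OTU60)).
That clade contains 6 terminal taxa: OTU37, OTU45, OTU47, OTU50, OTU57, OTU60.

6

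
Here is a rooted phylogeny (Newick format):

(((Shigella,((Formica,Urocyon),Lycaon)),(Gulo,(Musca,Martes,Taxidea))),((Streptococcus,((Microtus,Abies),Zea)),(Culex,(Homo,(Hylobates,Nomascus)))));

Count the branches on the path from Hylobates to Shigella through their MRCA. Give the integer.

8

The MRCA of Hylobates and Shigella is the root of the tree.
From Hylobates up to that node: 5 branches. From Shigella up to the same node: 3 branches. Total: 5 + 3 = 8.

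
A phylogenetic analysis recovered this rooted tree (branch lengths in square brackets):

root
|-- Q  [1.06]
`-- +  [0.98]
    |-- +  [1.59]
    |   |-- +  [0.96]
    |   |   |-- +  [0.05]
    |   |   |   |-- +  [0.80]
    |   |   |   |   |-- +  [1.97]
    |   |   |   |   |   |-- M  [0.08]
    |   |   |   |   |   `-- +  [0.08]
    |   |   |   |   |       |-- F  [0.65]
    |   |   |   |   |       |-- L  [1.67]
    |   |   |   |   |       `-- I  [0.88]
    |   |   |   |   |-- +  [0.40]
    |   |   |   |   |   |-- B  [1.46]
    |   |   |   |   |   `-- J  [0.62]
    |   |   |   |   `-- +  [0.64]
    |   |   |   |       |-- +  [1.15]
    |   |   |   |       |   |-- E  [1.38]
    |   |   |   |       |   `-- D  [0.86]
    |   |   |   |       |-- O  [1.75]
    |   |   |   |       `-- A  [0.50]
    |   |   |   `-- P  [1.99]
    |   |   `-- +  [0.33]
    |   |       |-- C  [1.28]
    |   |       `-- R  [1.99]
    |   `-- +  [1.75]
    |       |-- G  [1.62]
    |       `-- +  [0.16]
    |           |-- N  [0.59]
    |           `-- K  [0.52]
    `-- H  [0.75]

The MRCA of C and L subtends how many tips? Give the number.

13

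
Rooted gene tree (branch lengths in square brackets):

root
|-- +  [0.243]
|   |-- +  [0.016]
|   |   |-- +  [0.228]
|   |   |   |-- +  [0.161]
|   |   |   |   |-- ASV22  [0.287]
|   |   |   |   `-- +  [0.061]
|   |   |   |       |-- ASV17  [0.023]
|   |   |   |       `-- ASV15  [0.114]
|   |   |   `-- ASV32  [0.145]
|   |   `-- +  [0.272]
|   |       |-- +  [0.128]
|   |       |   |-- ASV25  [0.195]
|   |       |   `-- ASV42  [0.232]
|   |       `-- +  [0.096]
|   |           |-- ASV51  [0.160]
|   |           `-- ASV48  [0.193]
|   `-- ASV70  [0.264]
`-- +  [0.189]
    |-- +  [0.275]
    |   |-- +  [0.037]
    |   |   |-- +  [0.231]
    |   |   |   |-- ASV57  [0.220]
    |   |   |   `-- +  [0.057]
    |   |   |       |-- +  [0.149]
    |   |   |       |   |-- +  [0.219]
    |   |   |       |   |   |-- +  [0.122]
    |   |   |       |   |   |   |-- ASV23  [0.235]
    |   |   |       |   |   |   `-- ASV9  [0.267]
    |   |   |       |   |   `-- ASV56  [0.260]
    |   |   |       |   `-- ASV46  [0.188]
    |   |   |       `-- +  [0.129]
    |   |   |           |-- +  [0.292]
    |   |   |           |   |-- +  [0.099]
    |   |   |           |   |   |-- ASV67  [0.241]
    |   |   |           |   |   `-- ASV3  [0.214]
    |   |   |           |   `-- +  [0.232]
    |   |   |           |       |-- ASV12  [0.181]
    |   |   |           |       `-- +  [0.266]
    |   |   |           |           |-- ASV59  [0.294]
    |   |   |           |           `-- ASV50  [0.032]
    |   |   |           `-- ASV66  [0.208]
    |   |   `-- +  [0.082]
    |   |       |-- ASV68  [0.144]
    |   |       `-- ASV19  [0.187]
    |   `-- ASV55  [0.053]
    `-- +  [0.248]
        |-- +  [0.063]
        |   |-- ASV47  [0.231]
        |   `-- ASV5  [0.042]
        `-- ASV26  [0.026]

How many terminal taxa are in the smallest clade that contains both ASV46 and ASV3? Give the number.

10

The MRCA of ASV46 and ASV3 is the node subtending ((((ASV23,ASV9),ASV56),ASV46),(((ASV67,ASV3),(ASV12,(ASV59,ASV50))),ASV66)).
That clade contains 10 terminal taxa: ASV12, ASV23, ASV3, ASV46, ASV50, ASV56, ASV59, ASV66, ASV67, ASV9.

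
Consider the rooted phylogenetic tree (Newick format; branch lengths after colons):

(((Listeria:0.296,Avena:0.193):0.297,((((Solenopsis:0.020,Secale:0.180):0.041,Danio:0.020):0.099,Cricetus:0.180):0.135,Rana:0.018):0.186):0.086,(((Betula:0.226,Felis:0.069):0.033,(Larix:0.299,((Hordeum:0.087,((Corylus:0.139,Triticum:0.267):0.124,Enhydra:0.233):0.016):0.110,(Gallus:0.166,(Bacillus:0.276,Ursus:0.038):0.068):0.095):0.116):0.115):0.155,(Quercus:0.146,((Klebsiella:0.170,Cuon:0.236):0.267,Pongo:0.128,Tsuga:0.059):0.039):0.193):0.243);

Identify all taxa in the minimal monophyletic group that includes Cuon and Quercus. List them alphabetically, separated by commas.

Tracing Cuon: it sits inside (Klebsiella,Cuon).
Tracing Quercus: it sits inside (Quercus,((Klebsiella,Cuon),Pongo,Tsuga)).
The smallest clade enclosing both is (Quercus,((Klebsiella,Cuon),Pongo,Tsuga)); the answer is its 5 terminal taxa in alphabetical order.

Cuon, Klebsiella, Pongo, Quercus, Tsuga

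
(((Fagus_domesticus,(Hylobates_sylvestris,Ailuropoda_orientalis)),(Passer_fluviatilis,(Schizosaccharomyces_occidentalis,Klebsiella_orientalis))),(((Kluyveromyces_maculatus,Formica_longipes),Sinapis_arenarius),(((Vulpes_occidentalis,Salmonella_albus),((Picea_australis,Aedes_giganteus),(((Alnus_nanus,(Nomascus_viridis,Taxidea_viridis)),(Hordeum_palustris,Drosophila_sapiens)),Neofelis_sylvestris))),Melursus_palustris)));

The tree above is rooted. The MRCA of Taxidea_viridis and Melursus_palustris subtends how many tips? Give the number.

11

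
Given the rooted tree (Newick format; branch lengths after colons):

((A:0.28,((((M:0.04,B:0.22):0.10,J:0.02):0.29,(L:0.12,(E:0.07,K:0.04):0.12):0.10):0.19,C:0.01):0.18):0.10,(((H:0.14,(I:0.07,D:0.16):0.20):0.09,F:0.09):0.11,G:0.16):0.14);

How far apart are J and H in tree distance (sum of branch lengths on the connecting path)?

The path runs J → … → MRCA → … → H; the MRCA is the root of the tree.
Branch lengths along that path: 0.02 + 0.29 + 0.19 + 0.18 + 0.10 + 0.14 + 0.11 + 0.09 + 0.14 = 1.26.

1.26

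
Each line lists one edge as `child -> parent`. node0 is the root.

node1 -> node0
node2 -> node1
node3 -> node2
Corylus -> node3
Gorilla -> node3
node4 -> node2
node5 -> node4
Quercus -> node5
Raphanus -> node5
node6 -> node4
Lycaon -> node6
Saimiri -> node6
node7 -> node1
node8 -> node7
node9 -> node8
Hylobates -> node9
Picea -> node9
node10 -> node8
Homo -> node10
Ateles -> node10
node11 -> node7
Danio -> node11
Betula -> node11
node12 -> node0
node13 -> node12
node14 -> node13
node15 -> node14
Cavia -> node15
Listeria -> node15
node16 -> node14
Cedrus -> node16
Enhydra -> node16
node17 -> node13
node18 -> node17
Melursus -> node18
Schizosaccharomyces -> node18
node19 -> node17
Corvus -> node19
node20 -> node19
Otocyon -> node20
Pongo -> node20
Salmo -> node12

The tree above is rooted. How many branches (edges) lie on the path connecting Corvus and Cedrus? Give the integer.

The MRCA of Corvus and Cedrus is the node subtending (((Cavia,Listeria),(Cedrus,Enhydra)),((Melursus,Schizosaccharomyces),(Corvus,(Otocyon,Pongo)))).
From Corvus up to that node: 3 branches. From Cedrus up to the same node: 3 branches. Total: 3 + 3 = 6.

6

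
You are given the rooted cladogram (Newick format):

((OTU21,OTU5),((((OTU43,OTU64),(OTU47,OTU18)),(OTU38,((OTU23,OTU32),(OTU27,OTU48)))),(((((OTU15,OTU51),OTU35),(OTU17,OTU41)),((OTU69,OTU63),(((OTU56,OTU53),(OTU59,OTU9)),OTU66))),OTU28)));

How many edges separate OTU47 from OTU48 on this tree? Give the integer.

7

The MRCA of OTU47 and OTU48 is the node subtending (((OTU43,OTU64),(OTU47,OTU18)),(OTU38,((OTU23,OTU32),(OTU27,OTU48)))).
From OTU47 up to that node: 3 branches. From OTU48 up to the same node: 4 branches. Total: 3 + 4 = 7.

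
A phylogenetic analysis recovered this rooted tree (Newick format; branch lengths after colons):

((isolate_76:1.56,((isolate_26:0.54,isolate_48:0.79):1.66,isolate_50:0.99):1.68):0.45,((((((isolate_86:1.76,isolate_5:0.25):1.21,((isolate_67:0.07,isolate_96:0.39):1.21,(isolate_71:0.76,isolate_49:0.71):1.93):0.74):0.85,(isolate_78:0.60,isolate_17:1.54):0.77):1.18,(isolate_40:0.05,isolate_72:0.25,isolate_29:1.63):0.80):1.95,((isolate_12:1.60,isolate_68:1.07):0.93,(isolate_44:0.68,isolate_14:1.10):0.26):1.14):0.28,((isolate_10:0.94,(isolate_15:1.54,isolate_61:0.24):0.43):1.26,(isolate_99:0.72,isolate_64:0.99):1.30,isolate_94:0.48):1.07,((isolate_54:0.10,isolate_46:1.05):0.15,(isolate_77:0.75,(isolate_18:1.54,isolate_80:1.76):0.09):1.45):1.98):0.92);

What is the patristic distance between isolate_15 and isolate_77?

8.48

The path runs isolate_15 → … → MRCA → … → isolate_77; the MRCA is the node subtending ((((((isolate_86,isolate_5),((isolate_67,isolate_96),(isolate_71,isolate_49))),(isolate_78,isolate_17)),(isolate_40,isolate_72,isolate_29)),((isolate_12,isolate_68),(isolate_44,isolate_14))),((isolate_10,(isolate_15,isolate_61)),(isolate_99,isolate_64),isolate_94),((isolate_54,isolate_46),(isolate_77,(isolate_18,isolate_80)))).
Branch lengths along that path: 1.54 + 0.43 + 1.26 + 1.07 + 1.98 + 1.45 + 0.75 = 8.48.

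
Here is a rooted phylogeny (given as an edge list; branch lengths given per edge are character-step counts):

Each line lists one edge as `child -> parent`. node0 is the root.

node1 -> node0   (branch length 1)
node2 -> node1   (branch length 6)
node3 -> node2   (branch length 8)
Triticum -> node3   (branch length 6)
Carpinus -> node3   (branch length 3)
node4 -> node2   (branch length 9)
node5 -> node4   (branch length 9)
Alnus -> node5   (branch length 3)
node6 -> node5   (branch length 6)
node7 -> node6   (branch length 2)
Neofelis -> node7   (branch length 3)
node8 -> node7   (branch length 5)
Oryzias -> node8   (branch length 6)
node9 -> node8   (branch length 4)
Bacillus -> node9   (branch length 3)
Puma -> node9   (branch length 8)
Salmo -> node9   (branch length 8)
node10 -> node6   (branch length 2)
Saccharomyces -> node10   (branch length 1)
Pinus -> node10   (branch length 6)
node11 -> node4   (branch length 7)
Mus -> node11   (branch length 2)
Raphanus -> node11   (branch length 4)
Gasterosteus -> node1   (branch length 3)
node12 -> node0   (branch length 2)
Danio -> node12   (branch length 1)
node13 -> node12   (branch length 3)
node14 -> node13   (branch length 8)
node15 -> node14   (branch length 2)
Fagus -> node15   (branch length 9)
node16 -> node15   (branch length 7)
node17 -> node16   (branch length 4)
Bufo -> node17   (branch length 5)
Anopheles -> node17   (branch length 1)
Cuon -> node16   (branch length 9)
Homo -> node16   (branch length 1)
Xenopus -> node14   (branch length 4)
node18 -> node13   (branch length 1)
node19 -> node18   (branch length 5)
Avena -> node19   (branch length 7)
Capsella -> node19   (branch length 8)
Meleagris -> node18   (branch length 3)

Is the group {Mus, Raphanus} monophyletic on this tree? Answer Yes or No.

Yes

The most recent common ancestor of these taxa subtends (Mus,Raphanus).
That clade has exactly 2 tips — every listed taxon and nothing else — so the group is monophyletic.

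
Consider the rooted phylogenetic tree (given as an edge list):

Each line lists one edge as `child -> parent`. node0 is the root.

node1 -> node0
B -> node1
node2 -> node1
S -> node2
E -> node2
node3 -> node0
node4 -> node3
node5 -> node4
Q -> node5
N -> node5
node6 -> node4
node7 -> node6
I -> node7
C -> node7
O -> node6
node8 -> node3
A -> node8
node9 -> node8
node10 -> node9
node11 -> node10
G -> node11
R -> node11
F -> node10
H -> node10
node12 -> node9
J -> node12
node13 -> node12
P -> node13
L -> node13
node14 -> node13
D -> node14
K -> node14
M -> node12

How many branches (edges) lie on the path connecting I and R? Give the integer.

9

The MRCA of I and R is the node subtending (((Q,N),((I,C),O)),(A,(((G,R),F,H),(J,(P,L,(D,K)),M)))).
From I up to that node: 4 branches. From R up to the same node: 5 branches. Total: 4 + 5 = 9.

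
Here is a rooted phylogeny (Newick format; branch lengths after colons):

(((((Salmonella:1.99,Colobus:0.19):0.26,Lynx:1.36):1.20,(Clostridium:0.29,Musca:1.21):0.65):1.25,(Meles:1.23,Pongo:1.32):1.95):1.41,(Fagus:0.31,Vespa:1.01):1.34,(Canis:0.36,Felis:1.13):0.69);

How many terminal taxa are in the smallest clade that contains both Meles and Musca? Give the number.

The MRCA of Meles and Musca is the node subtending ((((Salmonella,Colobus),Lynx),(Clostridium,Musca)),(Meles,Pongo)).
That clade contains 7 terminal taxa: Clostridium, Colobus, Lynx, Meles, Musca, Pongo, Salmonella.

7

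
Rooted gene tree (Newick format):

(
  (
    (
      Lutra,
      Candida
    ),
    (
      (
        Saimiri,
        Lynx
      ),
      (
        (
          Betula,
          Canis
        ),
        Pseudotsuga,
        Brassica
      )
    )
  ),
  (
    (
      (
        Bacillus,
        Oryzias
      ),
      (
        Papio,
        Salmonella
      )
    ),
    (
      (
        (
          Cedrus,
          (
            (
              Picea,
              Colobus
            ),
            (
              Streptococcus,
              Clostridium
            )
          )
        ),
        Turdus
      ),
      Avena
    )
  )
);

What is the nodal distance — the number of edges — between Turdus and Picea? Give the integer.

The MRCA of Turdus and Picea is the node subtending ((Cedrus,((Picea,Colobus),(Streptococcus,Clostridium))),Turdus).
From Turdus up to that node: 1 branch. From Picea up to the same node: 4 branches. Total: 1 + 4 = 5.

5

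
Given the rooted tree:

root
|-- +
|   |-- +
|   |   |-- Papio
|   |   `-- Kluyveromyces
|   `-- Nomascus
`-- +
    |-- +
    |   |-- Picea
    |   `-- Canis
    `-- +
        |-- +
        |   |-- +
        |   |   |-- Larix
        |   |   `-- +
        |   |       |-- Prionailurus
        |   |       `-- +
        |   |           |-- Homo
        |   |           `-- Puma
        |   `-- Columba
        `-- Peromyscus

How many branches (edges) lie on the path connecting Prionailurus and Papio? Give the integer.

The MRCA of Prionailurus and Papio is the root of the tree.
From Prionailurus up to that node: 6 branches. From Papio up to the same node: 3 branches. Total: 6 + 3 = 9.

9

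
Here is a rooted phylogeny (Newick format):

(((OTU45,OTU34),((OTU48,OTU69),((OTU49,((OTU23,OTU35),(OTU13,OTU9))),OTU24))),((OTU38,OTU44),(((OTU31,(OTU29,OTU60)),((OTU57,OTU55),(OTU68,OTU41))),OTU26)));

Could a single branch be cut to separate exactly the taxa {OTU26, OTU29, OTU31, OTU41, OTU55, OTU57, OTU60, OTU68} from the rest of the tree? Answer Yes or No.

The most recent common ancestor of these taxa subtends (((OTU31,(OTU29,OTU60)),((OTU57,OTU55),(OTU68,OTU41))),OTU26).
That clade has exactly 8 tips — every listed taxon and nothing else — so the group is monophyletic.

Yes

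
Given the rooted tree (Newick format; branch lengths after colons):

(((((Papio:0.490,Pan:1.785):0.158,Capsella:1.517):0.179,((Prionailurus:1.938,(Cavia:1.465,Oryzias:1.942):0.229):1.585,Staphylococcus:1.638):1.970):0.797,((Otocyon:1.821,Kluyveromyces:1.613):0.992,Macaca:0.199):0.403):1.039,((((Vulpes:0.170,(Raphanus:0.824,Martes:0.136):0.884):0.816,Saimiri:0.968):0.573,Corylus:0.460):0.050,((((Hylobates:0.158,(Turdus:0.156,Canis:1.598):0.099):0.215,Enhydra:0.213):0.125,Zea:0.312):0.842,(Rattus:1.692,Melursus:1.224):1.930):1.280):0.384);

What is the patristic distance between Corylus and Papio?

3.557

The path runs Corylus → … → MRCA → … → Papio; the MRCA is the root of the tree.
Branch lengths along that path: 0.460 + 0.050 + 0.384 + 1.039 + 0.797 + 0.179 + 0.158 + 0.490 = 3.557.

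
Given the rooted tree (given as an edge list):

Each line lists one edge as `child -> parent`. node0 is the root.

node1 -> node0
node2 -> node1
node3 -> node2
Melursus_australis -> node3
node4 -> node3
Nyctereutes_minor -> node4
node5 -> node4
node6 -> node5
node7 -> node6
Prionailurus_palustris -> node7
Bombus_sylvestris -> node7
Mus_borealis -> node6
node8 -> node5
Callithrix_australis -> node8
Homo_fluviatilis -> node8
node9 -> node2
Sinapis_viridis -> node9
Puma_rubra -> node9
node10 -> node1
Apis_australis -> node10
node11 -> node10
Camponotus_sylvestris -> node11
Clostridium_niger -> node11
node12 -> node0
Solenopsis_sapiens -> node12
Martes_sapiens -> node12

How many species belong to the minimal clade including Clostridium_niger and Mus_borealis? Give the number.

12

The MRCA of Clostridium_niger and Mus_borealis is the node subtending (((Melursus_australis,(Nyctereutes_minor,(((Prionailurus_palustris,Bombus_sylvestris),Mus_borealis),(Callithrix_australis,Homo_fluviatilis)))),(Sinapis_viridis,Puma_rubra)),(Apis_australis,(Camponotus_sylvestris,Clostridium_niger))).
That clade contains 12 terminal taxa: Apis_australis, Bombus_sylvestris, Callithrix_australis, Camponotus_sylvestris, Clostridium_niger, Homo_fluviatilis, Melursus_australis, Mus_borealis, Nyctereutes_minor, Prionailurus_palustris, Puma_rubra, Sinapis_viridis.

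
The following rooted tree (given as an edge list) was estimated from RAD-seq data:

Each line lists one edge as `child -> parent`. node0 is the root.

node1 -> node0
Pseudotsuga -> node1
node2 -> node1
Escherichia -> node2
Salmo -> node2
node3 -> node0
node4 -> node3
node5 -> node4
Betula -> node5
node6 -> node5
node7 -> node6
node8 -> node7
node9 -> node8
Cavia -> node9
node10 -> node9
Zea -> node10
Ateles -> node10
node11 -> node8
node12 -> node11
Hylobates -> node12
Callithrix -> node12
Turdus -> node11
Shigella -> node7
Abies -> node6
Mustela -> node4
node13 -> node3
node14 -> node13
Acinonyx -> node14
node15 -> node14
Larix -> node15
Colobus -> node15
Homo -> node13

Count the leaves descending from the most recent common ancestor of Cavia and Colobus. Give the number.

14

The MRCA of Cavia and Colobus is the node subtending (((Betula,((((Cavia,(Zea,Ateles)),((Hylobates,Callithrix),Turdus)),Shigella),Abies)),Mustela),((Acinonyx,(Larix,Colobus)),Homo)).
That clade contains 14 terminal taxa: Abies, Acinonyx, Ateles, Betula, Callithrix, Cavia, Colobus, Homo, Hylobates, Larix, Mustela, Shigella, Turdus, Zea.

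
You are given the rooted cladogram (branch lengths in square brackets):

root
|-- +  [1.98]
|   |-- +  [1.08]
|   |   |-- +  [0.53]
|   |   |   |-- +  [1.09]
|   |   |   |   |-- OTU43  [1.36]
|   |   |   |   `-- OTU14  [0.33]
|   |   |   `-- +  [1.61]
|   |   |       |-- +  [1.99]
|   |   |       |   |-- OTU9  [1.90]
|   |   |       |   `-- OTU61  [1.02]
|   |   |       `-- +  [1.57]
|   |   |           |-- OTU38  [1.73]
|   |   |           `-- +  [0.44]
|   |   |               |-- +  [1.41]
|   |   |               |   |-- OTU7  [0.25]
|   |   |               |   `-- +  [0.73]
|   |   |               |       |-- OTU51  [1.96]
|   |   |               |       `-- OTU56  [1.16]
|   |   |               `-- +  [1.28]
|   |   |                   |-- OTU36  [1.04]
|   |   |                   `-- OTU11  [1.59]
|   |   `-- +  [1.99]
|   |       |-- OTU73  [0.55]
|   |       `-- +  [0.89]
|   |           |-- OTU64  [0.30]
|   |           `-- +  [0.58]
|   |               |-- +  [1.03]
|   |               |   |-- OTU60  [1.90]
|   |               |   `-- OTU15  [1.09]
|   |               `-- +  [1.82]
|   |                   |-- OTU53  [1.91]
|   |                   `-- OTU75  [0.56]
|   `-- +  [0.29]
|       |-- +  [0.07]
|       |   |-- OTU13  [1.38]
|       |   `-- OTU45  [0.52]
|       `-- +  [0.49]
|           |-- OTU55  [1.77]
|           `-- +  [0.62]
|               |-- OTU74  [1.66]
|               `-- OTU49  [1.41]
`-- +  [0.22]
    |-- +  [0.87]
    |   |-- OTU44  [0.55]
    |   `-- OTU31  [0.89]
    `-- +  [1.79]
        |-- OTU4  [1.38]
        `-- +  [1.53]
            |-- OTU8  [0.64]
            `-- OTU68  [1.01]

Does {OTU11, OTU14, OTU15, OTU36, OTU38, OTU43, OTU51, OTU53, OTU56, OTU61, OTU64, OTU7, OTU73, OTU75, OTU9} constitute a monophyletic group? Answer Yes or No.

No

The MRCA of the listed taxa subtends (((OTU43,OTU14),((OTU9,OTU61),(OTU38,((OTU7,(OTU51,OTU56)),(OTU36,OTU11))))),(OTU73,(OTU64,((OTU60,OTU15),(OTU53,OTU75))))).
That clade also contains OTU60, which is not in the proposed group, so the group is not monophyletic.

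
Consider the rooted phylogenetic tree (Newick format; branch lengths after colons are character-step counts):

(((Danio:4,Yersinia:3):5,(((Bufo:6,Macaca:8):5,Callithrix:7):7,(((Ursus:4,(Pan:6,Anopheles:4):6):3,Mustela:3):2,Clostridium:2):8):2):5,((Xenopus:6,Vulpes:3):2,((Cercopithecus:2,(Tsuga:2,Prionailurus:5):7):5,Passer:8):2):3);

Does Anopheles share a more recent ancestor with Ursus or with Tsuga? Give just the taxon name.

Ursus

The MRCA of Anopheles and Ursus subtends (Ursus,(Pan,Anopheles)) (3 taxa).
The MRCA of Anopheles and Tsuga is the root, subtending the entire tree (16 taxa).
The first is nested inside the second, so Anopheles shares a more recent common ancestor with Ursus.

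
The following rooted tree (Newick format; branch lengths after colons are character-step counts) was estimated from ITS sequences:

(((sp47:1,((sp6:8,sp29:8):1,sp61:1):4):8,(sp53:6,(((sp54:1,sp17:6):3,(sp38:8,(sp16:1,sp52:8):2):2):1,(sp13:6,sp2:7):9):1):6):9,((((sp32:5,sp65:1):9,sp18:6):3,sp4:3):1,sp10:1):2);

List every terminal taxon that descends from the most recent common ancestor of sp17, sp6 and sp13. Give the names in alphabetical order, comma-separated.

sp13, sp16, sp17, sp2, sp29, sp38, sp47, sp52, sp53, sp54, sp6, sp61

Tracing sp17: it sits inside (sp54,sp17).
Tracing sp6: it sits inside (sp6,sp29).
Tracing sp13: it sits inside (sp13,sp2).
The smallest clade enclosing all 3 is ((sp47,((sp6,sp29),sp61)),(sp53,(((sp54,sp17),(sp38,(sp16,sp52))),(sp13,sp2)))); the answer is its 12 terminal taxa in alphabetical order.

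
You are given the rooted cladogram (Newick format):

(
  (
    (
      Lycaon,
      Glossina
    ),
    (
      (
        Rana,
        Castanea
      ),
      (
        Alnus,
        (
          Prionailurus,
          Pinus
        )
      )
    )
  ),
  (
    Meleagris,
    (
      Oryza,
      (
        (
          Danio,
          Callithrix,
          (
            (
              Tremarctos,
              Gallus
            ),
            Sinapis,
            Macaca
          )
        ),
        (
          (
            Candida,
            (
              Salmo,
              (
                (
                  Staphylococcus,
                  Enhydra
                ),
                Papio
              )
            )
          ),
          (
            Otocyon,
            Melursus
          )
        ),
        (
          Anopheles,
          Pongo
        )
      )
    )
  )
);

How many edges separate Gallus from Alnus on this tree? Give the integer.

The MRCA of Gallus and Alnus is the root of the tree.
From Gallus up to that node: 7 branches. From Alnus up to the same node: 4 branches. Total: 7 + 4 = 11.

11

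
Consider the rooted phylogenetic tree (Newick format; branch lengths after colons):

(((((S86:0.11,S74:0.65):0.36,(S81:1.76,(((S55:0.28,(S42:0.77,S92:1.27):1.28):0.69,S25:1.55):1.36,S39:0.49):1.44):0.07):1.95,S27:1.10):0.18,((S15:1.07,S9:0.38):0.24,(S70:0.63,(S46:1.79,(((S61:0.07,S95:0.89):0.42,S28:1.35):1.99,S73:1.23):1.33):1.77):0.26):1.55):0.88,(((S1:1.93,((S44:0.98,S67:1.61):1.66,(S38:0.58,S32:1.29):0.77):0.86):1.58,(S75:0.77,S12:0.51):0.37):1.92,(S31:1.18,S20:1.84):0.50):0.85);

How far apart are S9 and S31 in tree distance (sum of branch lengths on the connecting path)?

The path runs S9 → … → MRCA → … → S31; the MRCA is the root of the tree.
Branch lengths along that path: 0.38 + 0.24 + 1.55 + 0.88 + 0.85 + 0.50 + 1.18 = 5.58.

5.58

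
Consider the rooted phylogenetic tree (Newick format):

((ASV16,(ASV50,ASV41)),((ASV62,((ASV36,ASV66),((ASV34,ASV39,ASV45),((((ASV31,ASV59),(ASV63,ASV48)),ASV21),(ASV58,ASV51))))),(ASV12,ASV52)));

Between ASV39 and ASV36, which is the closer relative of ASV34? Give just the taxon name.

ASV39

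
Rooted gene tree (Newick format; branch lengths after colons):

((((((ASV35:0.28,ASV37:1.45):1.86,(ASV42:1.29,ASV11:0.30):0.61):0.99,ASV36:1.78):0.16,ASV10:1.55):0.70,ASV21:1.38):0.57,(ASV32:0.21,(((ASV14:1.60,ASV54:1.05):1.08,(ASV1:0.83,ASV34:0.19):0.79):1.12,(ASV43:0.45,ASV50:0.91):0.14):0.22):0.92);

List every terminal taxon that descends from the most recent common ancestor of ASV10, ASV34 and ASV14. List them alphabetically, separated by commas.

ASV1, ASV10, ASV11, ASV14, ASV21, ASV32, ASV34, ASV35, ASV36, ASV37, ASV42, ASV43, ASV50, ASV54

Tracing ASV10: it sits inside ((((ASV35,ASV37),(ASV42,ASV11)),ASV36),ASV10).
Tracing ASV34: it sits inside (ASV1,ASV34).
Tracing ASV14: it sits inside (ASV14,ASV54).
The smallest clade enclosing all 3 is the whole tree (their MRCA is the root), so the answer is all 14 tips in alphabetical order.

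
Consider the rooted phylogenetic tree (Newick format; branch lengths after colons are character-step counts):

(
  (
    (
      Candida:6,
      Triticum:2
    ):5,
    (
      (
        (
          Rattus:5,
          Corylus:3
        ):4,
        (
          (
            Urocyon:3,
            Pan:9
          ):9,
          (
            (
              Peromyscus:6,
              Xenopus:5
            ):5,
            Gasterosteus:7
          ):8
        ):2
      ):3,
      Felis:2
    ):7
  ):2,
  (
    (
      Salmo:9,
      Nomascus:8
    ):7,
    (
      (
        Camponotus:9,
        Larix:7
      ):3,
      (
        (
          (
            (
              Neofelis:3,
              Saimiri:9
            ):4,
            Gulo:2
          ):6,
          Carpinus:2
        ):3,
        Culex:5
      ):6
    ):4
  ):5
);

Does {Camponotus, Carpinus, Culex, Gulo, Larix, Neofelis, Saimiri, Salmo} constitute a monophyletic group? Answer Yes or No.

The MRCA of the listed taxa subtends ((Salmo,Nomascus),((Camponotus,Larix),((((Neofelis,Saimiri),Gulo),Carpinus),Culex))).
That clade also contains Nomascus, which is not in the proposed group, so the group is not monophyletic.

No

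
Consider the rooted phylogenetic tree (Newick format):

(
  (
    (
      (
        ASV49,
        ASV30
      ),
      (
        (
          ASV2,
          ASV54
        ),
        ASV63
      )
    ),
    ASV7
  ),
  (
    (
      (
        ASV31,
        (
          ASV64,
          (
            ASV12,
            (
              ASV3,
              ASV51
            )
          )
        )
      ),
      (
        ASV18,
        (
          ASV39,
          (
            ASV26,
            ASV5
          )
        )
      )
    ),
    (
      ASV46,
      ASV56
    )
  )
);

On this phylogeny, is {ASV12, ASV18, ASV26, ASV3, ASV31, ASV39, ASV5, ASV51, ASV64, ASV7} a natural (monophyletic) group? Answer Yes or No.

No

The MRCA of the listed taxa is the root, so the smallest clade containing them is the whole tree.
That clade also contains ASV2, ASV30, ASV46, ASV49, ASV54, ASV56, ASV63, which are not in the proposed group, so the group is not monophyletic.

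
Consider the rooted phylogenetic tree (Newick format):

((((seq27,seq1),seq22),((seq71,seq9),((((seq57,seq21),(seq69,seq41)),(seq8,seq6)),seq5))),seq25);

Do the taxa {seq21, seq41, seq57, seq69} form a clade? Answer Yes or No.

Yes

The most recent common ancestor of these taxa subtends ((seq57,seq21),(seq69,seq41)).
That clade has exactly 4 tips — every listed taxon and nothing else — so the group is monophyletic.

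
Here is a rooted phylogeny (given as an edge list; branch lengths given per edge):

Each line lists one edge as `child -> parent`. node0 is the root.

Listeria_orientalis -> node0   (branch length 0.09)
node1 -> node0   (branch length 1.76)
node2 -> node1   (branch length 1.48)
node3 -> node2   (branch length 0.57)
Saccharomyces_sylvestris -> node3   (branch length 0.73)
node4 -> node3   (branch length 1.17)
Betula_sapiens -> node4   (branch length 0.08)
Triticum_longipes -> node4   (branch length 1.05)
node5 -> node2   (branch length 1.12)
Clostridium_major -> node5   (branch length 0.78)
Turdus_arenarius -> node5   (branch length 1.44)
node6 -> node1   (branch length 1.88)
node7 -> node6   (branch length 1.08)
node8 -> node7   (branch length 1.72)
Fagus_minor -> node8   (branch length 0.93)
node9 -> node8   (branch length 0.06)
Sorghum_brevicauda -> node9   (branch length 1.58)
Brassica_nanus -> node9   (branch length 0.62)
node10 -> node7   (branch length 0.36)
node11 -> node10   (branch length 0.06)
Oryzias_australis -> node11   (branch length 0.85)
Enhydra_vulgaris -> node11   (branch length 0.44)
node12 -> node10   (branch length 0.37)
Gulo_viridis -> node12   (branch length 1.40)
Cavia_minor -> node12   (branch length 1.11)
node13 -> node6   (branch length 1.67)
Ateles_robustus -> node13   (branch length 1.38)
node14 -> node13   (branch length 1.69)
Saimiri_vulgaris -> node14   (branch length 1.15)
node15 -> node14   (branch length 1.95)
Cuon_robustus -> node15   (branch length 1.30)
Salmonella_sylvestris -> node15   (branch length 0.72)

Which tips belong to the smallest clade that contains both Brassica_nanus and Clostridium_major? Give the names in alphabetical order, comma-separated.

Tracing Brassica_nanus: it sits inside (Sorghum_brevicauda,Brassica_nanus).
Tracing Clostridium_major: it sits inside (Clostridium_major,Turdus_arenarius).
The smallest clade enclosing both is (((Saccharomyces_sylvestris,(Betula_sapiens,Triticum_longipes)),(Clostridium_major,Turdus_arenarius)),(((Fagus_minor,(Sorghum_brevicauda,Brassica_nanus)),((Oryzias_australis,Enhydra_vulgaris),(Gulo_viridis,Cavia_minor))),(Ateles_robustus,(Saimiri_vulgaris,(Cuon_robustus,Salmonella_sylvestris))))); the answer is its 16 terminal taxa in alphabetical order.

Ateles_robustus, Betula_sapiens, Brassica_nanus, Cavia_minor, Clostridium_major, Cuon_robustus, Enhydra_vulgaris, Fagus_minor, Gulo_viridis, Oryzias_australis, Saccharomyces_sylvestris, Saimiri_vulgaris, Salmonella_sylvestris, Sorghum_brevicauda, Triticum_longipes, Turdus_arenarius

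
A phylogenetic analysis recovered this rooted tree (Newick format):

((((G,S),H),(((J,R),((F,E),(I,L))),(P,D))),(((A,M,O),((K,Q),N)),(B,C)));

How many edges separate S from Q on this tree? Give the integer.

9

The MRCA of S and Q is the root of the tree.
From S up to that node: 4 branches. From Q up to the same node: 5 branches. Total: 4 + 5 = 9.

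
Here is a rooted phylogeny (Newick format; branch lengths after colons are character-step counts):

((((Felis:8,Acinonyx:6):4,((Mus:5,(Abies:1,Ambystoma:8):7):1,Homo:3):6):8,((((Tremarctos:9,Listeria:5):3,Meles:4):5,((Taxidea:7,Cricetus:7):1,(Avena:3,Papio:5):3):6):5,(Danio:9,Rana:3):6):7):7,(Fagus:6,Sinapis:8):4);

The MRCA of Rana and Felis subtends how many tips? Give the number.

15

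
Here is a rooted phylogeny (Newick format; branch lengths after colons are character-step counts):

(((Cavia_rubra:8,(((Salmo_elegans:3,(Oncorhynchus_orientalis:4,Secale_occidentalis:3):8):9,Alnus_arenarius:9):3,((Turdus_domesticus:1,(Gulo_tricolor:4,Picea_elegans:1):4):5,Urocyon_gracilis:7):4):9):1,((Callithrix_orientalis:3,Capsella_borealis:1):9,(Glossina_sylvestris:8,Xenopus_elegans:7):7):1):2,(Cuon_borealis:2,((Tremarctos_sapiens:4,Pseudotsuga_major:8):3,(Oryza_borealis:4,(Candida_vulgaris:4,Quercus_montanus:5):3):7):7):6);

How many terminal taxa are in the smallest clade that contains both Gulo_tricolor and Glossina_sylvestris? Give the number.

13

The MRCA of Gulo_tricolor and Glossina_sylvestris is the node subtending ((Cavia_rubra,(((Salmo_elegans,(Oncorhynchus_orientalis,Secale_occidentalis)),Alnus_arenarius),((Turdus_domesticus,(Gulo_tricolor,Picea_elegans)),Urocyon_gracilis))),((Callithrix_orientalis,Capsella_borealis),(Glossina_sylvestris,Xenopus_elegans))).
That clade contains 13 terminal taxa: Alnus_arenarius, Callithrix_orientalis, Capsella_borealis, Cavia_rubra, Glossina_sylvestris, Gulo_tricolor, Oncorhynchus_orientalis, Picea_elegans, Salmo_elegans, Secale_occidentalis, Turdus_domesticus, Urocyon_gracilis, Xenopus_elegans.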